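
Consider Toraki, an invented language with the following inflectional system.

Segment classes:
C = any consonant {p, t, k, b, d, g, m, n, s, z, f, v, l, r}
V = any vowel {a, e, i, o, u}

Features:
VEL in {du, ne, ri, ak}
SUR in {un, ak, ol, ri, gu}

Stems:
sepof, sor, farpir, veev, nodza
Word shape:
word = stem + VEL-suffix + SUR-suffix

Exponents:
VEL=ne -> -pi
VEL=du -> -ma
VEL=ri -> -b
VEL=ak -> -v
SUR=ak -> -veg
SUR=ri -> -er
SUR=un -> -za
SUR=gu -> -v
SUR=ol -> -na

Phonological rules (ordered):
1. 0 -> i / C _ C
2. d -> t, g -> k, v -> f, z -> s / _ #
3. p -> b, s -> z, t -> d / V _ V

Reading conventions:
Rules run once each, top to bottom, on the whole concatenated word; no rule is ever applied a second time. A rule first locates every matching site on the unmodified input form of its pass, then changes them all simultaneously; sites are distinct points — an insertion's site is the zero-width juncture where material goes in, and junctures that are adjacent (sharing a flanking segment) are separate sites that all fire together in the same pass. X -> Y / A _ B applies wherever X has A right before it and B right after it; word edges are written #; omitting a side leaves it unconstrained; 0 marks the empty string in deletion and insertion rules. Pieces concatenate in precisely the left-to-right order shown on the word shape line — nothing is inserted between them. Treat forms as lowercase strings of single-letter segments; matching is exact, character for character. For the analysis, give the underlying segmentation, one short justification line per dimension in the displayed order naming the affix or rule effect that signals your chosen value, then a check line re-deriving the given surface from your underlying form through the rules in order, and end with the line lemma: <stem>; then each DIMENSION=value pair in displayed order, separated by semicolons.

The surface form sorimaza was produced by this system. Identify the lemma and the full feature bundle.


underlying: sor-ma-za
VEL=du - signalled by the affix -ma
SUR=un - signalled by the affix -za
check: sormaza -> sorimaza -> sorimaza -> sorimaza
lemma: sor; VEL=du; SUR=un


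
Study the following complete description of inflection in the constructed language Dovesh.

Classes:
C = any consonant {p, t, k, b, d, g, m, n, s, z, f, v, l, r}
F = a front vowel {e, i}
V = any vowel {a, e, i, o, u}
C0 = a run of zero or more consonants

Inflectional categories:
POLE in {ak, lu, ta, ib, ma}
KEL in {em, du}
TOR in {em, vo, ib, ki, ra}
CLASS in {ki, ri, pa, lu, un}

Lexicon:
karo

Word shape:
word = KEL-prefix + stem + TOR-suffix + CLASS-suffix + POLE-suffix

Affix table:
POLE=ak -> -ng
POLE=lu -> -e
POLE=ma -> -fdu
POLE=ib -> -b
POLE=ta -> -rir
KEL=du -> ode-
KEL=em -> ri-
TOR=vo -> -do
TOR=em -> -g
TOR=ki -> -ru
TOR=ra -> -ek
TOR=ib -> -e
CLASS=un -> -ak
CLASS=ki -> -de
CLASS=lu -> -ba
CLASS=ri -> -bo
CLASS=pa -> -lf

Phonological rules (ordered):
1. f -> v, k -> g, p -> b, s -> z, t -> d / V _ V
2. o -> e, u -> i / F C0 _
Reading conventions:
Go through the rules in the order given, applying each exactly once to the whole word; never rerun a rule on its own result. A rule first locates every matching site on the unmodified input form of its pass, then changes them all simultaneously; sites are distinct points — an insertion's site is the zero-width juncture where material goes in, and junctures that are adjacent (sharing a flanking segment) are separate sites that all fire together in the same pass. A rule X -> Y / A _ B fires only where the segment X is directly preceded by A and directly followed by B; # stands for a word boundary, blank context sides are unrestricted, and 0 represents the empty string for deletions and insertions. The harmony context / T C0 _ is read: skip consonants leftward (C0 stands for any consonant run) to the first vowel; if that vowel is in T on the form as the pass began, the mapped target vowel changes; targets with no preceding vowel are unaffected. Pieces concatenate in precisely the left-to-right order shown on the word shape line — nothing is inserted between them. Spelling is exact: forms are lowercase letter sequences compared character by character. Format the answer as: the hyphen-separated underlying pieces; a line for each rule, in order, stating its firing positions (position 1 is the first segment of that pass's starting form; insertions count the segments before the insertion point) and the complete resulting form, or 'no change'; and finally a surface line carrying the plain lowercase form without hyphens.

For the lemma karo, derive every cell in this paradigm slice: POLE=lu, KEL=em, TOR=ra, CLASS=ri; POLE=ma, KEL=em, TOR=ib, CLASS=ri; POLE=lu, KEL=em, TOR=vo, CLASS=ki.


cell POLE=lu, KEL=em, TOR=ra, CLASS=ri:
underlying: ri-karo-ek-bo-e
1. f -> v, k -> g, p -> b, s -> z, t -> d / V _ V: fires at position(s) 3: rigaroekboe
2. o -> e, u -> i / F C0 _: fires at position(s) 10: rigaroekbee
surface: rigaroekbee

cell POLE=ma, KEL=em, TOR=ib, CLASS=ri:
underlying: ri-karo-e-bo-fdu
1. f -> v, k -> g, p -> b, s -> z, t -> d / V _ V: fires at position(s) 3: rigaroebofdu
2. o -> e, u -> i / F C0 _: fires at position(s) 9: rigaroebefdu
surface: rigaroebefdu

cell POLE=lu, KEL=em, TOR=vo, CLASS=ki:
underlying: ri-karo-do-de-e
1. f -> v, k -> g, p -> b, s -> z, t -> d / V _ V: fires at position(s) 3: rigarododee
2. o -> e, u -> i / F C0 _: no change
surface: rigarododee


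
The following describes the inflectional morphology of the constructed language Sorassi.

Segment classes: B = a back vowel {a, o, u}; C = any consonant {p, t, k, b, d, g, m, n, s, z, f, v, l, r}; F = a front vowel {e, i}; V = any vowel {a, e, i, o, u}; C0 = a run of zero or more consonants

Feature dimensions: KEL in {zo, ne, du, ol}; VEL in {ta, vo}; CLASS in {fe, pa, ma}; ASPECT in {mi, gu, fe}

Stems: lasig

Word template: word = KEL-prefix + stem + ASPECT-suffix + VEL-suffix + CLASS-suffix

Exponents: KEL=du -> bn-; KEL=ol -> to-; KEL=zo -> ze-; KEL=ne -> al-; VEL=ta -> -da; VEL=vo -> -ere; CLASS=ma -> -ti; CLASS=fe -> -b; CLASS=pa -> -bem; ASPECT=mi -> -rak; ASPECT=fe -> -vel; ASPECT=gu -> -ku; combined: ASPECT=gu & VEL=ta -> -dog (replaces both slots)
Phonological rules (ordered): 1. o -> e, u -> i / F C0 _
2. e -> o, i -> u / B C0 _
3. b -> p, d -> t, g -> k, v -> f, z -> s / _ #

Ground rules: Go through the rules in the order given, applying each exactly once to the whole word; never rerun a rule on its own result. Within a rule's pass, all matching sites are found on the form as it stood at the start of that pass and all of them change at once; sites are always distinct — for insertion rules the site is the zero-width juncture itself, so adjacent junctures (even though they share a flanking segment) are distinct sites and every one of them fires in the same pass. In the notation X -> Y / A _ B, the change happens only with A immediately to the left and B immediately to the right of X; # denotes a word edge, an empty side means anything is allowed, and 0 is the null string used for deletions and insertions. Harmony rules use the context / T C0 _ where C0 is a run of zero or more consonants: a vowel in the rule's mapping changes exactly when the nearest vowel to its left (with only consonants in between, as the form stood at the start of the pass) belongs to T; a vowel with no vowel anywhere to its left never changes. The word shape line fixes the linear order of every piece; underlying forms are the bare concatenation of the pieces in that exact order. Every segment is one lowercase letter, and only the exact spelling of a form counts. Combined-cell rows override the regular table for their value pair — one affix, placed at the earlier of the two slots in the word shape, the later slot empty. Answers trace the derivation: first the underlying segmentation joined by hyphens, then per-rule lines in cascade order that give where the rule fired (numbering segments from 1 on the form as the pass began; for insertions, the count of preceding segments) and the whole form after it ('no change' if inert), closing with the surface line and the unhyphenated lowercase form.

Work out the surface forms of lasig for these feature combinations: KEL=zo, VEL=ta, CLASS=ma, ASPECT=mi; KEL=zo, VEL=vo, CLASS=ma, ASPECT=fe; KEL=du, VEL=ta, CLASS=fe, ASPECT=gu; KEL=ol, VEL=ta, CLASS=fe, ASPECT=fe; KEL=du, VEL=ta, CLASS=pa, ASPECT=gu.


cell KEL=zo, VEL=ta, CLASS=ma, ASPECT=mi:
underlying: ze-lasig-rak-da-ti
1. o -> e, u -> i / F C0 _: no change
2. e -> o, i -> u / B C0 _: fires at position(s) 6, 14: zelasugrakdatu
3. b -> p, d -> t, g -> k, v -> f, z -> s / _ #: no change
surface: zelasugrakdatu

cell KEL=zo, VEL=vo, CLASS=ma, ASPECT=fe:
underlying: ze-lasig-vel-ere-ti
1. o -> e, u -> i / F C0 _: no change
2. e -> o, i -> u / B C0 _: fires at position(s) 6: zelasugvelereti
3. b -> p, d -> t, g -> k, v -> f, z -> s / _ #: no change
surface: zelasugvelereti

cell KEL=du, VEL=ta, CLASS=fe, ASPECT=gu:
underlying: bn-lasig-dog-b
1. o -> e, u -> i / F C0 _: fires at position(s) 9: bnlasigdegb
2. e -> o, i -> u / B C0 _: fires at position(s) 6: bnlasugdegb
3. b -> p, d -> t, g -> k, v -> f, z -> s / _ #: fires at position(s) 11: bnlasugdegp
surface: bnlasugdegp

cell KEL=ol, VEL=ta, CLASS=fe, ASPECT=fe:
underlying: to-lasig-vel-da-b
1. o -> e, u -> i / F C0 _: no change
2. e -> o, i -> u / B C0 _: fires at position(s) 6: tolasugveldab
3. b -> p, d -> t, g -> k, v -> f, z -> s / _ #: fires at position(s) 13: tolasugveldap
surface: tolasugveldap

cell KEL=du, VEL=ta, CLASS=pa, ASPECT=gu:
underlying: bn-lasig-dog-bem
1. o -> e, u -> i / F C0 _: fires at position(s) 9: bnlasigdegbem
2. e -> o, i -> u / B C0 _: fires at position(s) 6: bnlasugdegbem
3. b -> p, d -> t, g -> k, v -> f, z -> s / _ #: no change
surface: bnlasugdegbem


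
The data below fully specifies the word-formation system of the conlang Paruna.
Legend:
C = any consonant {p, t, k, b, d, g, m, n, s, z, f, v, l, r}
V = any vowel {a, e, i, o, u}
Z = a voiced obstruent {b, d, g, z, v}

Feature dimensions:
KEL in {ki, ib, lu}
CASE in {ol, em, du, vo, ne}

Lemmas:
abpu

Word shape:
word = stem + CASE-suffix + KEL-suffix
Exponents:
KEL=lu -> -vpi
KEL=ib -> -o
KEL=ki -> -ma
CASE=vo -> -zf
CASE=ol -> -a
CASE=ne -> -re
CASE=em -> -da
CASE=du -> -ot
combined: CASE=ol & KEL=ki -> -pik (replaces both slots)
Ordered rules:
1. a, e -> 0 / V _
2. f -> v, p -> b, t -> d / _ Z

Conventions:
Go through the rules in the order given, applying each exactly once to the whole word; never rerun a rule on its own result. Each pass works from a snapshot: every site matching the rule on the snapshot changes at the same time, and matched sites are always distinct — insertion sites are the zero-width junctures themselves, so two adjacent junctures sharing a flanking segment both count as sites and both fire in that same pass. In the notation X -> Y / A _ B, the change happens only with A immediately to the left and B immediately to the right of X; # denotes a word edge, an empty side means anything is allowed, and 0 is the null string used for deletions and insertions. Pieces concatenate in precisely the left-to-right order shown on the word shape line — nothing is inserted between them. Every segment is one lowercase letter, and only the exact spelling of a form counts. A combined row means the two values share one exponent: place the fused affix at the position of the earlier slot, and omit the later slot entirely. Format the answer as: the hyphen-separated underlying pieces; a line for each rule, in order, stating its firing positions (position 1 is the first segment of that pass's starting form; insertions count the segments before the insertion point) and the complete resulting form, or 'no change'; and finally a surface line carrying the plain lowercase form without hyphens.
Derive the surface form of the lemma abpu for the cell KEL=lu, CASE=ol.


underlying: abpu-a-vpi
1. a, e -> 0 / V _: fires at position(s) 5: abpuvpi
2. f -> v, p -> b, t -> d / _ Z: no change
surface: abpuvpi


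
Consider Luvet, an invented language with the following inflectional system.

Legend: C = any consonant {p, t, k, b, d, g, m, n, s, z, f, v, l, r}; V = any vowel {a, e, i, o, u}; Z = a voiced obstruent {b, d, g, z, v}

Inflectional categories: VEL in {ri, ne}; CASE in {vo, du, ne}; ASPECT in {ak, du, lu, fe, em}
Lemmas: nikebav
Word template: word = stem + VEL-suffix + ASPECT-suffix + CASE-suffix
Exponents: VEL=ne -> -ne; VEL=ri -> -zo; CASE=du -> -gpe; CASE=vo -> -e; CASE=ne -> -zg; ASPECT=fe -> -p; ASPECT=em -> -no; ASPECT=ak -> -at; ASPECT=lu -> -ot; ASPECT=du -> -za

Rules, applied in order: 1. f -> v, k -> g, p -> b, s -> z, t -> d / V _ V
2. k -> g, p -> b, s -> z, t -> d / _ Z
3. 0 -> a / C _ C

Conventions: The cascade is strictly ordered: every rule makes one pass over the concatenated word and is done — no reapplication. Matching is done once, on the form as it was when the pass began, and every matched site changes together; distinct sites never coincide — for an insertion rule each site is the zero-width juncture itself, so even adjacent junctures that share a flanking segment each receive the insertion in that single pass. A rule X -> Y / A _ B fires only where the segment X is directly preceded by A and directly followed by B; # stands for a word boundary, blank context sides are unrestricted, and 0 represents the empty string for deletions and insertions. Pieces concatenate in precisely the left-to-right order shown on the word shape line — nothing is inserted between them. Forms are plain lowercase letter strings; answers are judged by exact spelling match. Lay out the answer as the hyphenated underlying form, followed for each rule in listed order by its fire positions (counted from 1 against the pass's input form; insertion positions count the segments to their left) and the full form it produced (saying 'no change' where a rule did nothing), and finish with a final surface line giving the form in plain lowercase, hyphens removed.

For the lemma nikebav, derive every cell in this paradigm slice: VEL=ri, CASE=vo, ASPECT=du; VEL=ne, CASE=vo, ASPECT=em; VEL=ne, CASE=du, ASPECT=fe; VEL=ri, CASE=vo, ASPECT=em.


cell VEL=ri, CASE=vo, ASPECT=du:
underlying: nikebav-zo-za-e
1. f -> v, k -> g, p -> b, s -> z, t -> d / V _ V: fires at position(s) 3: nigebavzozae
2. k -> g, p -> b, s -> z, t -> d / _ Z: no change
3. 0 -> a / C _ C: inserts after position(s) 7: nigebavazozae
surface: nigebavazozae

cell VEL=ne, CASE=vo, ASPECT=em:
underlying: nikebav-ne-no-e
1. f -> v, k -> g, p -> b, s -> z, t -> d / V _ V: fires at position(s) 3: nigebavnenoe
2. k -> g, p -> b, s -> z, t -> d / _ Z: no change
3. 0 -> a / C _ C: inserts after position(s) 7: nigebavanenoe
surface: nigebavanenoe

cell VEL=ne, CASE=du, ASPECT=fe:
underlying: nikebav-ne-p-gpe
1. f -> v, k -> g, p -> b, s -> z, t -> d / V _ V: fires at position(s) 3: nigebavnepgpe
2. k -> g, p -> b, s -> z, t -> d / _ Z: fires at position(s) 10: nigebavnebgpe
3. 0 -> a / C _ C: inserts after position(s) 7, 10, 11: nigebavanebagape
surface: nigebavanebagape

cell VEL=ri, CASE=vo, ASPECT=em:
underlying: nikebav-zo-no-e
1. f -> v, k -> g, p -> b, s -> z, t -> d / V _ V: fires at position(s) 3: nigebavzonoe
2. k -> g, p -> b, s -> z, t -> d / _ Z: no change
3. 0 -> a / C _ C: inserts after position(s) 7: nigebavazonoe
surface: nigebavazonoe


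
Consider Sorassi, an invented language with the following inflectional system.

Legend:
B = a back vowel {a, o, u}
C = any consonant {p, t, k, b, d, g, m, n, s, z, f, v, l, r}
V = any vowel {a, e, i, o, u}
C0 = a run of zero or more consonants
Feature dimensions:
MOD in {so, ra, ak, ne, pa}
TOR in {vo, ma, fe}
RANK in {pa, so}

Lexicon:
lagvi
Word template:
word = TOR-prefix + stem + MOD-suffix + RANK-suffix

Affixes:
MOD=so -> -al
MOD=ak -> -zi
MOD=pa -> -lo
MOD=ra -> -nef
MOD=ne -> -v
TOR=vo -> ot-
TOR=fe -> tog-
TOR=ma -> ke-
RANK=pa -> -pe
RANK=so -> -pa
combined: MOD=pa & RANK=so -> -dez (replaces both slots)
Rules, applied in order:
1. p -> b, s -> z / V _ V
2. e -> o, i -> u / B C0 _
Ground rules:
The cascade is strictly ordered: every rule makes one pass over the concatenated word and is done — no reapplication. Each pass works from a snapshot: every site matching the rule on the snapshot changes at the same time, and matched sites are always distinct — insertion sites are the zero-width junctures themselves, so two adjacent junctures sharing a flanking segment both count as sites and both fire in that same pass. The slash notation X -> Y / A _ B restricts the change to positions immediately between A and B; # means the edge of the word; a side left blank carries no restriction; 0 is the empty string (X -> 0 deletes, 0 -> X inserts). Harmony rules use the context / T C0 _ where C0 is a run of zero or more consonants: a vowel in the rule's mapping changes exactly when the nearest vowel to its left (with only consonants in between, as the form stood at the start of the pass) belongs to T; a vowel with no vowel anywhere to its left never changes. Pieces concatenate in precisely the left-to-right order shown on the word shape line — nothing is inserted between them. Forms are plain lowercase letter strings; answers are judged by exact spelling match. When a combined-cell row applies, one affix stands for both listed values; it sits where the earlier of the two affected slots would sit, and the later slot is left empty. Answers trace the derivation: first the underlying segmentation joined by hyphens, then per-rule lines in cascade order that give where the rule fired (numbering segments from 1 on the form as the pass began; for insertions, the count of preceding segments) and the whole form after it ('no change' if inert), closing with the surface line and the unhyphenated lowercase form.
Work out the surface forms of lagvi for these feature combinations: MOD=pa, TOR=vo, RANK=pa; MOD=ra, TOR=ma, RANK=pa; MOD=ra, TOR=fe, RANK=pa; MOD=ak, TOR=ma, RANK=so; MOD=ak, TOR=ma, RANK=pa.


cell MOD=pa, TOR=vo, RANK=pa:
underlying: ot-lagvi-lo-pe
1. p -> b, s -> z / V _ V: fires at position(s) 10: otlagvilobe
2. e -> o, i -> u / B C0 _: fires at position(s) 7, 11: otlagvulobo
surface: otlagvulobo

cell MOD=ra, TOR=ma, RANK=pa:
underlying: ke-lagvi-nef-pe
1. p -> b, s -> z / V _ V: no change
2. e -> o, i -> u / B C0 _: fires at position(s) 7: kelagvunefpe
surface: kelagvunefpe

cell MOD=ra, TOR=fe, RANK=pa:
underlying: tog-lagvi-nef-pe
1. p -> b, s -> z / V _ V: no change
2. e -> o, i -> u / B C0 _: fires at position(s) 8: toglagvunefpe
surface: toglagvunefpe

cell MOD=ak, TOR=ma, RANK=so:
underlying: ke-lagvi-zi-pa
1. p -> b, s -> z / V _ V: fires at position(s) 10: kelagviziba
2. e -> o, i -> u / B C0 _: fires at position(s) 7: kelagvuziba
surface: kelagvuziba

cell MOD=ak, TOR=ma, RANK=pa:
underlying: ke-lagvi-zi-pe
1. p -> b, s -> z / V _ V: fires at position(s) 10: kelagvizibe
2. e -> o, i -> u / B C0 _: fires at position(s) 7: kelagvuzibe
surface: kelagvuzibe


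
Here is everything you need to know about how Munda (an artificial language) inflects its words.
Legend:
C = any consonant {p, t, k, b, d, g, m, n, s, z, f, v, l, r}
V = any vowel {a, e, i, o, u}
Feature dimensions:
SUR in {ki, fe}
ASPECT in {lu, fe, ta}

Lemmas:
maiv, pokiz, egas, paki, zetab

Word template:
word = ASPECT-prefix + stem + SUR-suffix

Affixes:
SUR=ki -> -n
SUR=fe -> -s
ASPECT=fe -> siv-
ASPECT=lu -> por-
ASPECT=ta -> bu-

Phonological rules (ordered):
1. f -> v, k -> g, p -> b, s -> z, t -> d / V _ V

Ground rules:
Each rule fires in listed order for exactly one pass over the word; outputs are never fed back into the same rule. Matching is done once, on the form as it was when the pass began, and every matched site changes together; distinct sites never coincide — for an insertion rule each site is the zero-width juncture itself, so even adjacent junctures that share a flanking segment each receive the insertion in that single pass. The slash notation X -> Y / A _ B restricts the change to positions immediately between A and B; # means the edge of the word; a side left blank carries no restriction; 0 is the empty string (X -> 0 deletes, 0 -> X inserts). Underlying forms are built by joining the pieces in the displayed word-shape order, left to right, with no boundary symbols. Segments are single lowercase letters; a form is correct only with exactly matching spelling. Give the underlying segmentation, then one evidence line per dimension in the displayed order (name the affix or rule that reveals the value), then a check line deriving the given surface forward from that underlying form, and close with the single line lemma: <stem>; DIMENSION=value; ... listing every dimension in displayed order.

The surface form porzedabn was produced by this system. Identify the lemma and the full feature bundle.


underlying: por-zetab-n
SUR=ki - signalled by the affix -n
ASPECT=lu - signalled by the affix por-
check: porzetabn -> porzedabn
lemma: zetab; SUR=ki; ASPECT=lu


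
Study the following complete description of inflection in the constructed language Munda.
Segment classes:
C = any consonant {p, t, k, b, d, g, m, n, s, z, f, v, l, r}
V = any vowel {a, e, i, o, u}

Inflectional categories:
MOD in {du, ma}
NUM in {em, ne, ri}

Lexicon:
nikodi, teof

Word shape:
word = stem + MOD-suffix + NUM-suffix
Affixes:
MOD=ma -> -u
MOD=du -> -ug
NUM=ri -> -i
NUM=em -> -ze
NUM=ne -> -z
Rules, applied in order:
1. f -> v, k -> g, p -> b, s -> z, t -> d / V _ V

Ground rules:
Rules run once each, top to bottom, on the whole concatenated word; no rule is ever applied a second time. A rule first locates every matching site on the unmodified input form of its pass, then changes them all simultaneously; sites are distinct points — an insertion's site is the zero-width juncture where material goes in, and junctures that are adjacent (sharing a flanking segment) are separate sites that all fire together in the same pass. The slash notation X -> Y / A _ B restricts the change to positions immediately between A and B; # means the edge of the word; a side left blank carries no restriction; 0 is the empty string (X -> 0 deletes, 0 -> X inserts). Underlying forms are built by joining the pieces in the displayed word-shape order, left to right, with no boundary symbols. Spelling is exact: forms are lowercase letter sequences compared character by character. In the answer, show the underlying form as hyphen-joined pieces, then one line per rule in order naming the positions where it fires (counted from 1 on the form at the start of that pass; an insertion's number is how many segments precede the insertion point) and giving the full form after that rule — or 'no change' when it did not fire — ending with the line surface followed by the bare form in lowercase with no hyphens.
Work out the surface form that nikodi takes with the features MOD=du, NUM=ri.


underlying: nikodi-ug-i
1. f -> v, k -> g, p -> b, s -> z, t -> d / V _ V: fires at position(s) 3: nigodiugi
surface: nigodiugi


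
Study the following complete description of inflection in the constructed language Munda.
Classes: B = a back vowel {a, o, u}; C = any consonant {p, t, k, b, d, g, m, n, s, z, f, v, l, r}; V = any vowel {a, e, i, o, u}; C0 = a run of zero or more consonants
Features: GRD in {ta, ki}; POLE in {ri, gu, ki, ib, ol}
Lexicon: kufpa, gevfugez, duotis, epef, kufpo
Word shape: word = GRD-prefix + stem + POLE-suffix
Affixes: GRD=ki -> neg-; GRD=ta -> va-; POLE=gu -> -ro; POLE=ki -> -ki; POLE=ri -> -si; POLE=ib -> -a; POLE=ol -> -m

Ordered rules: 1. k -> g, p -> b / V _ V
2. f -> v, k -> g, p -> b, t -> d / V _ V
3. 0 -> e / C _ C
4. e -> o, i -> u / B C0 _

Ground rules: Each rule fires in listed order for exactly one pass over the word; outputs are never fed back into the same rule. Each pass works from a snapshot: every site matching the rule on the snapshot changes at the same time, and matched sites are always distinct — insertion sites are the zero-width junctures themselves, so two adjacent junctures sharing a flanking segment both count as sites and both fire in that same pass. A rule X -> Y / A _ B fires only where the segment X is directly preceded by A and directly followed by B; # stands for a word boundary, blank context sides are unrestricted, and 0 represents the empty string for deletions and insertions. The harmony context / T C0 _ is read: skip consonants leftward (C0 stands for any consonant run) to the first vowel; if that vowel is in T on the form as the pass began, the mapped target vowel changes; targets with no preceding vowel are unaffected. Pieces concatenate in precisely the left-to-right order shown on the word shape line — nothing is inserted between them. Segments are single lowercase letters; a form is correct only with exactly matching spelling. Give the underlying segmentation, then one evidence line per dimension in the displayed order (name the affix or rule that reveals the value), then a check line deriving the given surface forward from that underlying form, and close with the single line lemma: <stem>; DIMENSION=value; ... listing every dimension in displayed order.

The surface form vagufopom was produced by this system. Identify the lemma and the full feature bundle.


underlying: va-kufpo-m
GRD=ta - signalled by the affix va-
POLE=ol - signalled by the affix -m
check: vakufpom -> vagufpom -> vagufpom -> vagufepom -> vagufopom
lemma: kufpo; GRD=ta; POLE=ol


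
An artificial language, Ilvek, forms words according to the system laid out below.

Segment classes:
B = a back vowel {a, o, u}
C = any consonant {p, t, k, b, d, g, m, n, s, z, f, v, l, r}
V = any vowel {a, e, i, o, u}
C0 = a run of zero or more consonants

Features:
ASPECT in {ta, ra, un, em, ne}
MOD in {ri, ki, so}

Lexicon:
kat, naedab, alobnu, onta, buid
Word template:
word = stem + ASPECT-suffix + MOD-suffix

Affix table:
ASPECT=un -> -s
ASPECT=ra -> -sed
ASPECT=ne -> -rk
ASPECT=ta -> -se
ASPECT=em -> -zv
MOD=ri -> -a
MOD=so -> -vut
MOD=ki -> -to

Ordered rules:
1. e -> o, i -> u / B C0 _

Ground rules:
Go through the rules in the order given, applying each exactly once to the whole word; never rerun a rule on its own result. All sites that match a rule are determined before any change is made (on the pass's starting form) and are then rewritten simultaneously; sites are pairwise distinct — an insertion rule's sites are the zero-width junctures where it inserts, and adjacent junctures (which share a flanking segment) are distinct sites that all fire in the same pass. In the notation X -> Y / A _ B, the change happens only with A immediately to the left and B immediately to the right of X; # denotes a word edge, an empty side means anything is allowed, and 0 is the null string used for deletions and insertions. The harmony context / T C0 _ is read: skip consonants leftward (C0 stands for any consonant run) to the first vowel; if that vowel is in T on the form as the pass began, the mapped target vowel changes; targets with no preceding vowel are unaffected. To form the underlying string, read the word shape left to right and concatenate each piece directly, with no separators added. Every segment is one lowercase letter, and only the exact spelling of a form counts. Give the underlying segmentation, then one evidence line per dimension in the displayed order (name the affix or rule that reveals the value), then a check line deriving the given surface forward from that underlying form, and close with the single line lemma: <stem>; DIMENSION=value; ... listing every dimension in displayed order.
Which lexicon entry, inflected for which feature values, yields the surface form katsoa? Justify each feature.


underlying: kat-se-a
ASPECT=ta - signalled by the affix -se
MOD=ri - signalled by the affix -a
check: katsea -> katsoa
lemma: kat; ASPECT=ta; MOD=ri


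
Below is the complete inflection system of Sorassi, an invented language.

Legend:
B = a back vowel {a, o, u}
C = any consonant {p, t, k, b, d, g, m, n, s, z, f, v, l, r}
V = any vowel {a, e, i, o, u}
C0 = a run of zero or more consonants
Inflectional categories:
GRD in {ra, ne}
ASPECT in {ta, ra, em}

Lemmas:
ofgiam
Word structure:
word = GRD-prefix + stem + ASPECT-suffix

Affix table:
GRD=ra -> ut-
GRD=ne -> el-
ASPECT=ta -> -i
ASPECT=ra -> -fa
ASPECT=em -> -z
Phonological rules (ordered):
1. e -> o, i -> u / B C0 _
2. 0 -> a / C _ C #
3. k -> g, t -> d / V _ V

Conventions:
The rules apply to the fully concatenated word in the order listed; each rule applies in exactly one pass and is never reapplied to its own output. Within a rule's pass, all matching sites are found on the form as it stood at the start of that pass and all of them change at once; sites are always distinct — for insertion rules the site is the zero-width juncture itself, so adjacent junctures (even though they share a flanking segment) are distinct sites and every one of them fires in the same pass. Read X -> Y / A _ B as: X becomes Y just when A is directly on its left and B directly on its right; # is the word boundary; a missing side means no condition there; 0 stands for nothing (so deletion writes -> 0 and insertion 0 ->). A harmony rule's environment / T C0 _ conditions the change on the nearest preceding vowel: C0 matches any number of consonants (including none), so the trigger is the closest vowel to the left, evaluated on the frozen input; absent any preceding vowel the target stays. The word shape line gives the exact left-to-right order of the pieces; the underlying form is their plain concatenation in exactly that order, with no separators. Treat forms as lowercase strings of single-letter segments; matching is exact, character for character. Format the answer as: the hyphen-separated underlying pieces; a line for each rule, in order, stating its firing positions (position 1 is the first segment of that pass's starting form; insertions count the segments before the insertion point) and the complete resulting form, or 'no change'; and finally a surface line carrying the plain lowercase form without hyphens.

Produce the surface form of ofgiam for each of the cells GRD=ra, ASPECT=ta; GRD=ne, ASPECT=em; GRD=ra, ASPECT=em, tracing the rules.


cell GRD=ra, ASPECT=ta:
underlying: ut-ofgiam-i
1. e -> o, i -> u / B C0 _: fires at position(s) 6, 9: utofguamu
2. 0 -> a / C _ C #: no change
3. k -> g, t -> d / V _ V: fires at position(s) 2: udofguamu
surface: udofguamu

cell GRD=ne, ASPECT=em:
underlying: el-ofgiam-z
1. e -> o, i -> u / B C0 _: fires at position(s) 6: elofguamz
2. 0 -> a / C _ C #: inserts after position(s) 8: elofguamaz
3. k -> g, t -> d / V _ V: no change
surface: elofguamaz

cell GRD=ra, ASPECT=em:
underlying: ut-ofgiam-z
1. e -> o, i -> u / B C0 _: fires at position(s) 6: utofguamz
2. 0 -> a / C _ C #: inserts after position(s) 8: utofguamaz
3. k -> g, t -> d / V _ V: fires at position(s) 2: udofguamaz
surface: udofguamaz


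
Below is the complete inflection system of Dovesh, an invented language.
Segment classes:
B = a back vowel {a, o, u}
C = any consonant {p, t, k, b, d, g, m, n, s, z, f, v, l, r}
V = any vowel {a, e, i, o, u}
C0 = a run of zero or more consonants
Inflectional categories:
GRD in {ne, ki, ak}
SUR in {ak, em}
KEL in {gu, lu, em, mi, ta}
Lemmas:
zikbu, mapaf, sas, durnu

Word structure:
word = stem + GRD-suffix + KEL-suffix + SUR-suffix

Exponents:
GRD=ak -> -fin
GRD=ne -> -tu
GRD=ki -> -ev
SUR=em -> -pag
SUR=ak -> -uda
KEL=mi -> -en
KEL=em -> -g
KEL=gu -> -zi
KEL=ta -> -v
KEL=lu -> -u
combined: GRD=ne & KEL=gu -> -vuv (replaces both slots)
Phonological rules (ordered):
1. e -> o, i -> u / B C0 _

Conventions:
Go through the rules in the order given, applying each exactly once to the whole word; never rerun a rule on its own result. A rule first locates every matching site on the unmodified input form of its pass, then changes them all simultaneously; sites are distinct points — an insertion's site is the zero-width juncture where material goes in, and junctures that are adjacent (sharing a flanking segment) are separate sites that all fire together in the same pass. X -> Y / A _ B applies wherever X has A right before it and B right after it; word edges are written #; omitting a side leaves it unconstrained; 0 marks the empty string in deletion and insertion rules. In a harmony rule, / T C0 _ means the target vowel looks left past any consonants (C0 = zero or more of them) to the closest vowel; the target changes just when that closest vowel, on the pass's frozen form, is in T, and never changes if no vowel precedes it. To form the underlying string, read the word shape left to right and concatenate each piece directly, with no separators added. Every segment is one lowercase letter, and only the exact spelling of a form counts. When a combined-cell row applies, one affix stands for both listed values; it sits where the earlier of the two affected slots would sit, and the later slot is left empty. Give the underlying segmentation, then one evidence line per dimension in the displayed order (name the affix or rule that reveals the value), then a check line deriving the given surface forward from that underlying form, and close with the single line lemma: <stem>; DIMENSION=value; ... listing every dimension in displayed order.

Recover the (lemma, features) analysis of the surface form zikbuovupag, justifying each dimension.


underlying: zikbu-ev-u-pag
GRD=ki - signalled by the affix -ev
SUR=em - signalled by the affix -pag
KEL=lu - signalled by the affix -u
check: zikbuevupag -> zikbuovupag
lemma: zikbu; GRD=ki; SUR=em; KEL=lu


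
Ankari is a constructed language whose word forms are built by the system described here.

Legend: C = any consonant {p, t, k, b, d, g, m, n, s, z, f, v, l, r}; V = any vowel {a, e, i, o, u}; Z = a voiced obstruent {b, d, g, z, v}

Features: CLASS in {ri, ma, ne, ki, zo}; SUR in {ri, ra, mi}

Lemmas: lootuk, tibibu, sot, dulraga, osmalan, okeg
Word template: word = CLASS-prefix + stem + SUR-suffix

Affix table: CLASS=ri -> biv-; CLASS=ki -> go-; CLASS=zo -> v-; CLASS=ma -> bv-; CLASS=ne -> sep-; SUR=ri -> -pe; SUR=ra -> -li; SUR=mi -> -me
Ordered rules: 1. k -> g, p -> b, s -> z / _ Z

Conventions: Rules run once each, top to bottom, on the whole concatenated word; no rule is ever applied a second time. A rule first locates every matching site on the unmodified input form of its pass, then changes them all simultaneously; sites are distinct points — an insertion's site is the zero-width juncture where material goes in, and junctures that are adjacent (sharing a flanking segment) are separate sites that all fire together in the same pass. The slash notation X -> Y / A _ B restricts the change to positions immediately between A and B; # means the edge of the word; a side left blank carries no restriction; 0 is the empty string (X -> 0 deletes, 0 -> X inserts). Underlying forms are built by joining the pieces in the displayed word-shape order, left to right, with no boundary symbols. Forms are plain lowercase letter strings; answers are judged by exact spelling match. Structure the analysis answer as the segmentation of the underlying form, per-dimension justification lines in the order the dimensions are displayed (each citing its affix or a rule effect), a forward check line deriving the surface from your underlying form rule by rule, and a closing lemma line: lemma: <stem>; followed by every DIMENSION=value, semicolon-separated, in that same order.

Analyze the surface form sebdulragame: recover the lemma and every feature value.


underlying: sep-dulraga-me
CLASS=ne - signalled by the affix sep-
SUR=mi - signalled by the affix -me
check: sepdulragame -> sebdulragame
lemma: dulraga; CLASS=ne; SUR=mi


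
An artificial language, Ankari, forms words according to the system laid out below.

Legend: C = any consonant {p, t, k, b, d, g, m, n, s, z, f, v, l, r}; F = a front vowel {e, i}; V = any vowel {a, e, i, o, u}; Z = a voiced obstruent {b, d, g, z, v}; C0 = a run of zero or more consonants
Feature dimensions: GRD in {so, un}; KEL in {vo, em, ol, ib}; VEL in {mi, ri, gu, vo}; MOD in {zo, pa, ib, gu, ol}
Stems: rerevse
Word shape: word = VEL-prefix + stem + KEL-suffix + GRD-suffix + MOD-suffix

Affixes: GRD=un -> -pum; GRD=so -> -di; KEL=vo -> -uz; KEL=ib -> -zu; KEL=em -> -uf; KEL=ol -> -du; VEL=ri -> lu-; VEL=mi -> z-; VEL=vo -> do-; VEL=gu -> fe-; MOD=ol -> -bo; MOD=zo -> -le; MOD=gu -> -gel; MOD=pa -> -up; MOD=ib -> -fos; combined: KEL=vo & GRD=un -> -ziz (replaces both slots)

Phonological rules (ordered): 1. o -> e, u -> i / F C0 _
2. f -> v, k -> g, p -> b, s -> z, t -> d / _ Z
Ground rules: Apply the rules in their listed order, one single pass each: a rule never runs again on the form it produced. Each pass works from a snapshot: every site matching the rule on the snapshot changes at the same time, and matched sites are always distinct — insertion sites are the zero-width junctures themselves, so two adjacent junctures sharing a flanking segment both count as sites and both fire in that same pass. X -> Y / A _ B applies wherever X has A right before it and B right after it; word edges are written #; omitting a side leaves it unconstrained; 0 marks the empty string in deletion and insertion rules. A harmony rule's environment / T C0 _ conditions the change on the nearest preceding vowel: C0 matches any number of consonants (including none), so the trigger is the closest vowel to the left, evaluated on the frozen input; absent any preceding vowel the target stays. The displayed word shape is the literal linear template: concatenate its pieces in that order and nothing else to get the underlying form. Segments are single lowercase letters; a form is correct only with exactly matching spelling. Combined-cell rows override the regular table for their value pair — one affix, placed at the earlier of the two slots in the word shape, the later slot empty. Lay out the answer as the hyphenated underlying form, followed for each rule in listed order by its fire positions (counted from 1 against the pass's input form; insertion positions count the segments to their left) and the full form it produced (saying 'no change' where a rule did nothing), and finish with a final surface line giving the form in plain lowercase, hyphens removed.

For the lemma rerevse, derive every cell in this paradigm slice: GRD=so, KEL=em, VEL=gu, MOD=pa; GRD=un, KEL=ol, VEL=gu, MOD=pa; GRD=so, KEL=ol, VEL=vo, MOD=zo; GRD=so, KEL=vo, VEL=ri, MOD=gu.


cell GRD=so, KEL=em, VEL=gu, MOD=pa:
underlying: fe-rerevse-uf-di-up
1. o -> e, u -> i / F C0 _: fires at position(s) 10, 14: fererevseifdiip
2. f -> v, k -> g, p -> b, s -> z, t -> d / _ Z: fires at position(s) 11: fererevseivdiip
surface: fererevseivdiip

cell GRD=un, KEL=ol, VEL=gu, MOD=pa:
underlying: fe-rerevse-du-pum-up
1. o -> e, u -> i / F C0 _: fires at position(s) 11: fererevsedipumup
2. f -> v, k -> g, p -> b, s -> z, t -> d / _ Z: no change
surface: fererevsedipumup

cell GRD=so, KEL=ol, VEL=vo, MOD=zo:
underlying: do-rerevse-du-di-le
1. o -> e, u -> i / F C0 _: fires at position(s) 11: dorerevsedidile
2. f -> v, k -> g, p -> b, s -> z, t -> d / _ Z: no change
surface: dorerevsedidile

cell GRD=so, KEL=vo, VEL=ri, MOD=gu:
underlying: lu-rerevse-uz-di-gel
1. o -> e, u -> i / F C0 _: fires at position(s) 10: lurerevseizdigel
2. f -> v, k -> g, p -> b, s -> z, t -> d / _ Z: no change
surface: lurerevseizdigel


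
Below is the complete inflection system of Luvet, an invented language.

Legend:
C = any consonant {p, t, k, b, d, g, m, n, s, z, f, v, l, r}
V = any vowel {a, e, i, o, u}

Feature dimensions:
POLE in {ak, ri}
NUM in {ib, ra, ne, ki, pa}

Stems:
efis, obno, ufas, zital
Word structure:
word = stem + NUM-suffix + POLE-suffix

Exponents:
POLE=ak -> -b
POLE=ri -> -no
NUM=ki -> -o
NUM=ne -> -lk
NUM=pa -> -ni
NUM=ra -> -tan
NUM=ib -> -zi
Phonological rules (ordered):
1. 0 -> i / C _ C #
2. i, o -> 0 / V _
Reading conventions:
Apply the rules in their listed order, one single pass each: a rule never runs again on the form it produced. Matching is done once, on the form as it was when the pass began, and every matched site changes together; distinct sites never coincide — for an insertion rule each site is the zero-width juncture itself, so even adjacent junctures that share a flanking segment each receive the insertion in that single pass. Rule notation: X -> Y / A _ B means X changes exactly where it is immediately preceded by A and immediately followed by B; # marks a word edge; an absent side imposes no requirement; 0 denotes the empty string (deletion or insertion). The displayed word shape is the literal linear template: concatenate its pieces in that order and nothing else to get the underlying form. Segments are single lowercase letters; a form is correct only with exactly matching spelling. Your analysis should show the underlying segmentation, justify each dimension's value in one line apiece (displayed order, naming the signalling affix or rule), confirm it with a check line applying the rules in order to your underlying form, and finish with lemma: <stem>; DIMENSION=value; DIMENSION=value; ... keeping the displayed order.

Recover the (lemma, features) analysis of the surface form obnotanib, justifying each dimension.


underlying: obno-tan-b
POLE=ak - signalled by the affix -b
NUM=ra - signalled by the affix -tan
check: obnotanb -> obnotanib -> obnotanib
lemma: obno; POLE=ak; NUM=ra
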